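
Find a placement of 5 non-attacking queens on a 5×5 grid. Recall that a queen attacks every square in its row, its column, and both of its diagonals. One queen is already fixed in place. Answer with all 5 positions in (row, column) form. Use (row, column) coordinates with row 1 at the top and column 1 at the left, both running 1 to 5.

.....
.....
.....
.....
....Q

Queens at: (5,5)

(1,3) (2,1) (3,4) (4,2) (5,5)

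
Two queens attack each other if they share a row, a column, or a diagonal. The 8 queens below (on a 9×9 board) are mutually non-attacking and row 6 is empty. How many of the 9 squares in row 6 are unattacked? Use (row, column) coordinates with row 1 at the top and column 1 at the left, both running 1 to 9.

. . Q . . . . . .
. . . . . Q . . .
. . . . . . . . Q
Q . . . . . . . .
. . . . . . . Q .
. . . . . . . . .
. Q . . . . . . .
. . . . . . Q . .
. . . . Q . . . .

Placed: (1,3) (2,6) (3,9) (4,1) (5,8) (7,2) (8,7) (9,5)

(1,3) attacks row 6 at column 3 and diagonals 8.
(2,6) attacks row 6 at column 6 and diagonals 2.
(3,9) attacks row 6 at column 9 and diagonals 6.
(4,1) attacks row 6 at column 1 and diagonals 3.
(5,8) attacks row 6 at column 8 and diagonals 7, 9.
(7,2) attacks row 6 at column 2 and diagonals 1, 3.
(8,7) attacks row 6 at column 7 and diagonals 5, 9.
(9,5) attacks row 6 at column 5 and diagonals 2, 8.
Attacked columns: {1, 2, 3, 5, 6, 7, 8, 9}. Safe: {4}.

1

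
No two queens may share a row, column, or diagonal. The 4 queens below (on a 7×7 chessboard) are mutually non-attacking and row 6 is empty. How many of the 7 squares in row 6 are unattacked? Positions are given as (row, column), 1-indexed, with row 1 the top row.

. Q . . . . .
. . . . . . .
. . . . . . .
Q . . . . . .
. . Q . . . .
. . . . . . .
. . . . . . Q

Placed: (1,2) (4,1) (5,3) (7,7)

1

(1,2) attacks row 6 at column 2 and diagonals 7.
(4,1) attacks row 6 at column 1 and diagonals 3.
(5,3) attacks row 6 at column 3 and diagonals 2, 4.
(7,7) attacks row 6 at column 7 and diagonals 6.
Attacked columns: {1, 2, 3, 4, 6, 7}. Safe: {5}.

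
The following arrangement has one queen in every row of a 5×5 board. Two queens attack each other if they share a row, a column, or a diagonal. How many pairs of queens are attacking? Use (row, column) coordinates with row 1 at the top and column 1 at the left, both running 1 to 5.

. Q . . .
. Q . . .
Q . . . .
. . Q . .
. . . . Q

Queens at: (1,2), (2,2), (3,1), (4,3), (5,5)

Same column: (1,2)–(2,2) (column 2).
Same diagonal: (2,2)–(3,1) (|2−3| = |2−1| = 1); (2,2)–(5,5) (|2−5| = |2−5| = 3).
Total attacking pairs: 3.

3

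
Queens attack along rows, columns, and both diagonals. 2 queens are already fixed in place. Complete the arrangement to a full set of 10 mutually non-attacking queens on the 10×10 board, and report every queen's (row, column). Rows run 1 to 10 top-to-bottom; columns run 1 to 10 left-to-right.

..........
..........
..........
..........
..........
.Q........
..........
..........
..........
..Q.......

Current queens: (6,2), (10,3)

Row 1: attacked by (6,2)→{2,7}; (10,3)→{3}. Safe: 1, 4, 5, 6, 8, 9, 10. Place at column 10.
Row 2: attacked by (1,10)→{9,10}; (6,2)→{2,6}; (10,3)→{3}. Safe: 1, 4, 5, 7, 8. Place at column 5.
Row 3: attacked by (1,10)→{8,10}; (2,5)→{4,5,6}; (6,2)→{2,5}; (10,3)→{3,10}. Safe: 1, 7, 9. Place at column 1.
Row 4: attacked by (1,10)→{7,10}; (2,5)→{3,5,7}; (3,1)→{1,2}; (6,2)→{2,4}; (10,3)→{3,9}. Safe: 6, 8. Place at column 8.
Row 5: attacked by (1,10)→{6,10}; (2,5)→{2,5,8}; (3,1)→{1,3}; (4,8)→{7,8,9}; (6,2)→{1,2,3}; (10,3)→{3,8}. Safe: 4. Place at column 4.
Row 7: attacked by (1,10)→{4,10}; (2,5)→{5,10}; (3,1)→{1,5}; (4,8)→{5,8}; (5,4)→{2,4,6}; (6,2)→{1,2,3}; (10,3)→{3,6}. Safe: 7, 9. Place at column 7.
Row 8: attacked by (1,10)→{3,10}; (2,5)→{5}; (3,1)→{1,6}; (4,8)→{4,8}; (5,4)→{1,4,7}; (6,2)→{2,4}; (7,7)→{6,7,8}; (10,3)→{1,3,5}. Safe: 9. Place at column 9.
Row 9: attacked by (1,10)→{2,10}; (2,5)→{5}; (3,1)→{1,7}; (4,8)→{3,8}; (5,4)→{4,8}; (6,2)→{2,5}; (7,7)→{5,7,9}; (8,9)→{8,9,10}; (10,3)→{2,3,4}. Safe: 6. Place at column 6.
Columns [10, 5, 1, 8, 4, 2, 7, 9, 6, 3], r−c [-9, -3, 2, -4, 1, 4, 0, -1, 3, 7], r+c [11, 7, 4, 12, 9, 8, 14, 17, 15, 13] are all distinct, so no two queens attack.

(1,10) (2,5) (3,1) (4,8) (5,4) (6,2) (7,7) (8,9) (9,6) (10,3)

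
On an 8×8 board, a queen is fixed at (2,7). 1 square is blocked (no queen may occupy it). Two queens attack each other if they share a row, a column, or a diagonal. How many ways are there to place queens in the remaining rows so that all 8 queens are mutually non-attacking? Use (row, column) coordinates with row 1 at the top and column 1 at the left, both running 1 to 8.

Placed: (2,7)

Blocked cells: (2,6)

Branch on row 1: col 1 → 2; col 2 → 2; col 3 → 2; col 4 → 4; col 5 → 6.
Sum: 2 + 2 + 2 + 4 + 6 = 16.

16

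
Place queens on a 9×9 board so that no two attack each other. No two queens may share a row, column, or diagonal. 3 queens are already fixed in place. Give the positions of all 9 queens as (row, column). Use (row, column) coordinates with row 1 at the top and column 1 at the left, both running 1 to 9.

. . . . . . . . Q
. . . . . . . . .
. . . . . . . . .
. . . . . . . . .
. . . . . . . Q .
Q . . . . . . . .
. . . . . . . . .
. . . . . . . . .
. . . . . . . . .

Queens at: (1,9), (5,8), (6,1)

Row 2: attacked by (1,9)→{8,9}; (5,8)→{5,8}; (6,1)→{1,5}. Safe: 2, 3, 4, 6, 7. Place at column 3.
Row 3: attacked by (1,9)→{7,9}; (2,3)→{2,3,4}; (5,8)→{6,8}; (6,1)→{1,4}. Safe: 5. Place at column 5.
Row 4: attacked by (1,9)→{6,9}; (2,3)→{1,3,5}; (3,5)→{4,5,6}; (5,8)→{7,8,9}; (6,1)→{1,3}. Safe: 2. Place at column 2.
Row 7: attacked by (1,9)→{3,9}; (2,3)→{3,8}; (3,5)→{1,5,9}; (4,2)→{2,5}; (5,8)→{6,8}; (6,1)→{1,2}. Safe: 4, 7. Place at column 7.
Row 8: attacked by (1,9)→{2,9}; (2,3)→{3,9}; (3,5)→{5}; (4,2)→{2,6}; (5,8)→{5,8}; (6,1)→{1,3}; (7,7)→{6,7,8}. Safe: 4. Place at column 4.
Row 9: attacked by (1,9)→{1,9}; (2,3)→{3}; (3,5)→{5}; (4,2)→{2,7}; (5,8)→{4,8}; (6,1)→{1,4}; (7,7)→{5,7,9}; (8,4)→{3,4,5}. Safe: 6. Place at column 6.
Columns [9, 3, 5, 2, 8, 1, 7, 4, 6], r−c [-8, -1, -2, 2, -3, 5, 0, 4, 3], r+c [10, 5, 8, 6, 13, 7, 14, 12, 15] are all distinct, so no two queens attack.

(1,9) (2,3) (3,5) (4,2) (5,8) (6,1) (7,7) (8,4) (9,6)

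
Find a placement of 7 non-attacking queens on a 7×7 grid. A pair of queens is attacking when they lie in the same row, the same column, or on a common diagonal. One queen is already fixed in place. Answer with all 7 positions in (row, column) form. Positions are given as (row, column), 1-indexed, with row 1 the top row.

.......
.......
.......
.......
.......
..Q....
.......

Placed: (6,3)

(1,2) (2,5) (3,7) (4,4) (5,1) (6,3) (7,6)

Row 1: attacked by (6,3)→{3}. Safe: 1, 2, 4, 5, 6, 7. Place at column 2.
Row 2: attacked by (1,2)→{1,2,3}; (6,3)→{3,7}. Safe: 4, 5, 6. Place at column 5.
Row 3: attacked by (1,2)→{2,4}; (2,5)→{4,5,6}; (6,3)→{3,6}. Safe: 1, 7. Place at column 7.
Row 4: attacked by (1,2)→{2,5}; (2,5)→{3,5,7}; (3,7)→{6,7}; (6,3)→{1,3,5}. Safe: 4. Place at column 4.
Row 5: attacked by (1,2)→{2,6}; (2,5)→{2,5}; (3,7)→{5,7}; (4,4)→{3,4,5}; (6,3)→{2,3,4}. Safe: 1. Place at column 1.
Row 7: attacked by (1,2)→{2}; (2,5)→{5}; (3,7)→{3,7}; (4,4)→{1,4,7}; (5,1)→{1,3}; (6,3)→{2,3,4}. Safe: 6. Place at column 6.
Columns [2, 5, 7, 4, 1, 3, 6], r−c [-1, -3, -4, 0, 4, 3, 1], r+c [3, 7, 10, 8, 6, 9, 13] are all distinct, so no two queens attack.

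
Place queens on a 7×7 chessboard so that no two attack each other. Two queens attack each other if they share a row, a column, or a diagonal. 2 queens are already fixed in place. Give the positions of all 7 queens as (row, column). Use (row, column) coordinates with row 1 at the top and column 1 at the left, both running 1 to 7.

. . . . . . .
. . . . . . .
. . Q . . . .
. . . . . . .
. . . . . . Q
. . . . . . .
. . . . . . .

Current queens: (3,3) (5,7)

Row 1: attacked by (3,3)→{1,3,5}; (5,7)→{3,7}. Safe: 2, 4, 6. Place at column 2.
Row 2: attacked by (1,2)→{1,2,3}; (3,3)→{2,3,4}; (5,7)→{4,7}. Safe: 5, 6. Place at column 5.
Row 4: attacked by (1,2)→{2,5}; (2,5)→{3,5,7}; (3,3)→{2,3,4}; (5,7)→{6,7}. Safe: 1. Place at column 1.
Row 6: attacked by (1,2)→{2,7}; (2,5)→{1,5}; (3,3)→{3,6}; (4,1)→{1,3}; (5,7)→{6,7}. Safe: 4. Place at column 4.
Row 7: attacked by (1,2)→{2}; (2,5)→{5}; (3,3)→{3,7}; (4,1)→{1,4}; (5,7)→{5,7}; (6,4)→{3,4,5}. Safe: 6. Place at column 6.
Columns [2, 5, 3, 1, 7, 4, 6], r−c [-1, -3, 0, 3, -2, 2, 1], r+c [3, 7, 6, 5, 12, 10, 13] are all distinct, so no two queens attack.

(1,2) (2,5) (3,3) (4,1) (5,7) (6,4) (7,6)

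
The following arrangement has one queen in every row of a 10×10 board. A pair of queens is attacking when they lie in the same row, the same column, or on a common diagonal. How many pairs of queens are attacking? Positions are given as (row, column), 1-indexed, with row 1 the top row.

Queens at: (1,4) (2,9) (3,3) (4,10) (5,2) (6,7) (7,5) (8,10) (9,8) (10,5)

Same column: (4,10)–(8,10) (column 10); (7,5)–(10,5) (column 5).
Total attacking pairs: 2.

2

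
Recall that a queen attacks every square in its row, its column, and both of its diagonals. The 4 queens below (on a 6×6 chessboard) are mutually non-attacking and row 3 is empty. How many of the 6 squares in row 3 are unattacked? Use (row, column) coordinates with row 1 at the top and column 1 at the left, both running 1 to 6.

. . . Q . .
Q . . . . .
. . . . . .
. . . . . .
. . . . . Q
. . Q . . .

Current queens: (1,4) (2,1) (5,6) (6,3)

(1,4) attacks row 3 at column 4 and diagonals 2, 6.
(2,1) attacks row 3 at column 1 and diagonals 2.
(5,6) attacks row 3 at column 6 and diagonals 4.
(6,3) attacks row 3 at column 3 and diagonals 6.
Attacked columns: {1, 2, 3, 4, 6}. Safe: {5}.

1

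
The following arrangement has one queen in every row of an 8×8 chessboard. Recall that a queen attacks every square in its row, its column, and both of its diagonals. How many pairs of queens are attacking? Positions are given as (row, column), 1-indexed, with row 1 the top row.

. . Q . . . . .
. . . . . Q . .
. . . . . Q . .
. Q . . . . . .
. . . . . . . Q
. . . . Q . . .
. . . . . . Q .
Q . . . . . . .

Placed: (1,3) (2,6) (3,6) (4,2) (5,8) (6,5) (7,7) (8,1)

Same column: (2,6)–(3,6) (column 6).
Same diagonal: (3,6)–(5,8) (|3−5| = |6−8| = 2); (3,6)–(8,1) (|3−8| = |6−1| = 5).
Total attacking pairs: 3.

3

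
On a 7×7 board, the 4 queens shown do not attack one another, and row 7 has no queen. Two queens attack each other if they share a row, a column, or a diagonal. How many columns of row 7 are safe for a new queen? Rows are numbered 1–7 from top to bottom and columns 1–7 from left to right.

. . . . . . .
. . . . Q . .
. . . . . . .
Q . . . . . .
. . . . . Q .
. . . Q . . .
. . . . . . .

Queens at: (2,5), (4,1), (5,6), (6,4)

(2,5) attacks row 7 at column 5.
(4,1) attacks row 7 at column 1 and diagonals 4.
(5,6) attacks row 7 at column 6 and diagonals 4.
(6,4) attacks row 7 at column 4 and diagonals 3, 5.
Attacked columns: {1, 3, 4, 5, 6}. Safe: {2, 7}.

2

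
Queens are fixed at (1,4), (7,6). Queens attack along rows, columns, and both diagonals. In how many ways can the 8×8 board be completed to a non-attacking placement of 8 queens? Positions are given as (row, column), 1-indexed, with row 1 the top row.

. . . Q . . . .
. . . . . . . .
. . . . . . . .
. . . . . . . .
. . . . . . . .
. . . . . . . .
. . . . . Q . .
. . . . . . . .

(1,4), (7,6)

3

Branch on row 2: col 2 → 1; col 7 → 1; col 8 → 1.
Sum: 1 + 1 + 1 = 3.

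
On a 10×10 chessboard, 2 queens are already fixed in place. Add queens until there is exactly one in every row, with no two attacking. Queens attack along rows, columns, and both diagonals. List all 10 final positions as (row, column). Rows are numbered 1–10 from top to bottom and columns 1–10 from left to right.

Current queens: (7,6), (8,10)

(1,7) (2,3) (3,1) (4,8) (5,5) (6,9) (7,6) (8,10) (9,2) (10,4)

Row 1: attacked by (7,6)→{6}; (8,10)→{3,10}. Safe: 1, 2, 4, 5, 7, 8, 9. Place at column 7.
Row 2: attacked by (1,7)→{6,7,8}; (7,6)→{1,6}; (8,10)→{4,10}. Safe: 2, 3, 5, 9. Place at column 3.
Row 3: attacked by (1,7)→{5,7,9}; (2,3)→{2,3,4}; (7,6)→{2,6,10}; (8,10)→{5,10}. Safe: 1, 8. Place at column 1.
Row 4: attacked by (1,7)→{4,7,10}; (2,3)→{1,3,5}; (3,1)→{1,2}; (7,6)→{3,6,9}; (8,10)→{6,10}. Safe: 8. Place at column 8.
Row 5: attacked by (1,7)→{3,7}; (2,3)→{3,6}; (3,1)→{1,3}; (4,8)→{7,8,9}; (7,6)→{4,6,8}; (8,10)→{7,10}. Safe: 2, 5. Place at column 5.
Row 6: attacked by (1,7)→{2,7}; (2,3)→{3,7}; (3,1)→{1,4}; (4,8)→{6,8,10}; (5,5)→{4,5,6}; (7,6)→{5,6,7}; (8,10)→{8,10}. Safe: 9. Place at column 9.
Row 9: attacked by (1,7)→{7}; (2,3)→{3,10}; (3,1)→{1,7}; (4,8)→{3,8}; (5,5)→{1,5,9}; (6,9)→{6,9}; (7,6)→{4,6,8}; (8,10)→{9,10}. Safe: 2. Place at column 2.
Row 10: attacked by (1,7)→{7}; (2,3)→{3}; (3,1)→{1,8}; (4,8)→{2,8}; (5,5)→{5,10}; (6,9)→{5,9}; (7,6)→{3,6,9}; (8,10)→{8,10}; (9,2)→{1,2,3}. Safe: 4. Place at column 4.
Columns [7, 3, 1, 8, 5, 9, 6, 10, 2, 4], r−c [-6, -1, 2, -4, 0, -3, 1, -2, 7, 6], r+c [8, 5, 4, 12, 10, 15, 13, 18, 11, 14] are all distinct, so no two queens attack.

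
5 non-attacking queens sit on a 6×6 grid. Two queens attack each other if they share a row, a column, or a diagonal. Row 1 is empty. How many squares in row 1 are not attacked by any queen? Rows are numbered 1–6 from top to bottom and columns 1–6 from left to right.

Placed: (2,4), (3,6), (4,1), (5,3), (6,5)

(2,4) attacks row 1 at column 4 and diagonals 3, 5.
(3,6) attacks row 1 at column 6 and diagonals 4.
(4,1) attacks row 1 at column 1 and diagonals 4.
(5,3) attacks row 1 at column 3.
(6,5) attacks row 1 at column 5.
Attacked columns: {1, 3, 4, 5, 6}. Safe: {2}.

1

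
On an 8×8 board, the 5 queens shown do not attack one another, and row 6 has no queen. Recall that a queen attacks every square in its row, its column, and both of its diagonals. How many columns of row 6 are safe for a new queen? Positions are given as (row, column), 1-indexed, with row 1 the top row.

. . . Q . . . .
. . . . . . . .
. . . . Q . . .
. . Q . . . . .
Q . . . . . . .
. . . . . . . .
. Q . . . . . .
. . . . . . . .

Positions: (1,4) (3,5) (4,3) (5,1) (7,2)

(1,4) attacks row 6 at column 4.
(3,5) attacks row 6 at column 5 and diagonals 2, 8.
(4,3) attacks row 6 at column 3 and diagonals 1, 5.
(5,1) attacks row 6 at column 1 and diagonals 2.
(7,2) attacks row 6 at column 2 and diagonals 1, 3.
Attacked columns: {1, 2, 3, 4, 5, 8}. Safe: {6, 7}.

2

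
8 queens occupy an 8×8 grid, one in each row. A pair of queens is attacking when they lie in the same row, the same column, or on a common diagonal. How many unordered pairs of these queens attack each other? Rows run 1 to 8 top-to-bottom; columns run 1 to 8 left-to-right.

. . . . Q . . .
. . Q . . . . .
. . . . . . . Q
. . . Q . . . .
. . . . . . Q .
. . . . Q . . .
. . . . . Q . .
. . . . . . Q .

Same column: (1,5)–(6,5) (column 5); (5,7)–(8,7) (column 7).
Same diagonal: (3,8)–(6,5) (|3−6| = |8−5| = 3); (6,5)–(7,6) (|6−7| = |5−6| = 1); (6,5)–(8,7) (|6−8| = |5−7| = 2); (7,6)–(8,7) (|7−8| = |6−7| = 1).
Total attacking pairs: 6.

6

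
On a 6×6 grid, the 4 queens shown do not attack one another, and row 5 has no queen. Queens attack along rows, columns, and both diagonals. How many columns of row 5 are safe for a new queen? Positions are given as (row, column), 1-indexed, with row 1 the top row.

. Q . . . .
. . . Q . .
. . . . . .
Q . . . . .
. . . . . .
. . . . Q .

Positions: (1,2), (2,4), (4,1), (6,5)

1

(1,2) attacks row 5 at column 2 and diagonals 6.
(2,4) attacks row 5 at column 4 and diagonals 1.
(4,1) attacks row 5 at column 1 and diagonals 2.
(6,5) attacks row 5 at column 5 and diagonals 4, 6.
Attacked columns: {1, 2, 4, 5, 6}. Safe: {3}.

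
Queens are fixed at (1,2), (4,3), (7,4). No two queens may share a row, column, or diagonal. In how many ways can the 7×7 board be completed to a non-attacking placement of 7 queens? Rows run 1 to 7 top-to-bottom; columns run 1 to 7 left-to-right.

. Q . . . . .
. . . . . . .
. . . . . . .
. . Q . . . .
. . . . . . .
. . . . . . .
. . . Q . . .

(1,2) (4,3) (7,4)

Branch on row 2: col 6 → 0; col 7 → 1.
Sum: 0 + 1 = 1.

1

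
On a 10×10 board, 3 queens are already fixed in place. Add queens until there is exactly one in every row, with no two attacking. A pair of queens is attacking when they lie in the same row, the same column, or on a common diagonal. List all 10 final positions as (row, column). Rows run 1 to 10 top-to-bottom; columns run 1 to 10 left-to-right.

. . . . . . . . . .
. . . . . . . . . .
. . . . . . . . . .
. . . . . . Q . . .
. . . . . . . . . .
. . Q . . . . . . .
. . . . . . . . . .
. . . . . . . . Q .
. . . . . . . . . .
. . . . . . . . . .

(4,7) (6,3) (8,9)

(1,6) (2,8) (3,2) (4,7) (5,1) (6,3) (7,5) (8,9) (9,4) (10,10)

Row 1: attacked by (4,7)→{4,7,10}; (6,3)→{3,8}; (8,9)→{2,9}. Safe: 1, 5, 6. Place at column 6.
Row 2: attacked by (1,6)→{5,6,7}; (4,7)→{5,7,9}; (6,3)→{3,7}; (8,9)→{3,9}. Safe: 1, 2, 4, 8, 10. Place at column 8.
Row 3: attacked by (1,6)→{4,6,8}; (2,8)→{7,8,9}; (4,7)→{6,7,8}; (6,3)→{3,6}; (8,9)→{4,9}. Safe: 1, 2, 5, 10. Place at column 2.
Row 5: attacked by (1,6)→{2,6,10}; (2,8)→{5,8}; (3,2)→{2,4}; (4,7)→{6,7,8}; (6,3)→{2,3,4}; (8,9)→{6,9}. Safe: 1. Place at column 1.
Row 7: attacked by (1,6)→{6}; (2,8)→{3,8}; (3,2)→{2,6}; (4,7)→{4,7,10}; (5,1)→{1,3}; (6,3)→{2,3,4}; (8,9)→{8,9,10}. Safe: 5. Place at column 5.
Row 9: attacked by (1,6)→{6}; (2,8)→{1,8}; (3,2)→{2,8}; (4,7)→{2,7}; (5,1)→{1,5}; (6,3)→{3,6}; (7,5)→{3,5,7}; (8,9)→{8,9,10}. Safe: 4. Place at column 4.
Row 10: attacked by (1,6)→{6}; (2,8)→{8}; (3,2)→{2,9}; (4,7)→{1,7}; (5,1)→{1,6}; (6,3)→{3,7}; (7,5)→{2,5,8}; (8,9)→{7,9}; (9,4)→{3,4,5}. Safe: 10. Place at column 10.
Columns [6, 8, 2, 7, 1, 3, 5, 9, 4, 10], r−c [-5, -6, 1, -3, 4, 3, 2, -1, 5, 0], r+c [7, 10, 5, 11, 6, 9, 12, 17, 13, 20] are all distinct, so no two queens attack.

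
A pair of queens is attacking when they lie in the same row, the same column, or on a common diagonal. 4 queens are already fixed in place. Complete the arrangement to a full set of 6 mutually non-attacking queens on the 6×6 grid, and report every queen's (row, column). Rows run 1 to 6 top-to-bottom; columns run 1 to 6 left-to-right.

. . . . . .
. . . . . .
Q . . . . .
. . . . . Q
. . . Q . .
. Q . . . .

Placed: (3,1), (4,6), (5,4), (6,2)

(1,5) (2,3) (3,1) (4,6) (5,4) (6,2)

Row 1: attacked by (3,1)→{1,3}; (4,6)→{3,6}; (5,4)→{4}; (6,2)→{2}. Safe: 5. Place at column 5.
Row 2: attacked by (1,5)→{4,5,6}; (3,1)→{1,2}; (4,6)→{4,6}; (5,4)→{1,4}; (6,2)→{2,6}. Safe: 3. Place at column 3.
Columns [5, 3, 1, 6, 4, 2], r−c [-4, -1, 2, -2, 1, 4], r+c [6, 5, 4, 10, 9, 8] are all distinct, so no two queens attack.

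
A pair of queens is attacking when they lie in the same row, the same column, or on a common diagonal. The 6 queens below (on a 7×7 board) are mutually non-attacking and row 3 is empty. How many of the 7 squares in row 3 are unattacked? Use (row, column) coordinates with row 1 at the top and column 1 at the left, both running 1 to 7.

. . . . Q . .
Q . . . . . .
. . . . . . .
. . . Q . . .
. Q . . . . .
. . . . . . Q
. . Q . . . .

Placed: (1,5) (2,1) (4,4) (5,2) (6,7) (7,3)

1

(1,5) attacks row 3 at column 5 and diagonals 3, 7.
(2,1) attacks row 3 at column 1 and diagonals 2.
(4,4) attacks row 3 at column 4 and diagonals 3, 5.
(5,2) attacks row 3 at column 2 and diagonals 4.
(6,7) attacks row 3 at column 7 and diagonals 4.
(7,3) attacks row 3 at column 3 and diagonals 7.
Attacked columns: {1, 2, 3, 4, 5, 7}. Safe: {6}.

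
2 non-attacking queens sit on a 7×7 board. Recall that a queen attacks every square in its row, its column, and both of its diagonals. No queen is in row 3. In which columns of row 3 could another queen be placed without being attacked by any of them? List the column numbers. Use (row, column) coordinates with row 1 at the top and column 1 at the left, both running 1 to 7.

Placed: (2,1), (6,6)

columns 4, 5, 7

(2,1) attacks row 3 at column 1 and diagonals 2.
(6,6) attacks row 3 at column 6 and diagonals 3.
Attacked columns: {1, 2, 3, 6}. Safe: {4, 5, 7}.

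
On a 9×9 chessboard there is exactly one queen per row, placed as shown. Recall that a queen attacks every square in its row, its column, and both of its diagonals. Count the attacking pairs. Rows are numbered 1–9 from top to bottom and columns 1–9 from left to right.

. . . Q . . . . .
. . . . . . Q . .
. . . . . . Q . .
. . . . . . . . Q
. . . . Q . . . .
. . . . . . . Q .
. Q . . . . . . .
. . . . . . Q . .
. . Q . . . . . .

6

Same column: (2,7)–(3,7) (column 7); (2,7)–(8,7) (column 7); (3,7)–(8,7) (column 7).
Same diagonal: (2,7)–(4,9) (|2−4| = |7−9| = 2); (2,7)–(7,2) (|2−7| = |7−2| = 5); (3,7)–(5,5) (|3−5| = |7−5| = 2).
Total attacking pairs: 6.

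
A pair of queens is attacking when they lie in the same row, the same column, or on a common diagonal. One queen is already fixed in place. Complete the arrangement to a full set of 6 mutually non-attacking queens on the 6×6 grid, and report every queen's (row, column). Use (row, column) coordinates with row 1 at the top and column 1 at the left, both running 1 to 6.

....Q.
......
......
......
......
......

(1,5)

(1,5) (2,3) (3,1) (4,6) (5,4) (6,2)

Row 2: attacked by (1,5)→{4,5,6}. Safe: 1, 2, 3. Place at column 3.
Row 3: attacked by (1,5)→{3,5}; (2,3)→{2,3,4}. Safe: 1, 6. Place at column 1.
Row 4: attacked by (1,5)→{2,5}; (2,3)→{1,3,5}; (3,1)→{1,2}. Safe: 4, 6. Place at column 6.
Row 5: attacked by (1,5)→{1,5}; (2,3)→{3,6}; (3,1)→{1,3}; (4,6)→{5,6}. Safe: 2, 4. Place at column 4.
Row 6: attacked by (1,5)→{5}; (2,3)→{3}; (3,1)→{1,4}; (4,6)→{4,6}; (5,4)→{3,4,5}. Safe: 2. Place at column 2.
Columns [5, 3, 1, 6, 4, 2], r−c [-4, -1, 2, -2, 1, 4], r+c [6, 5, 4, 10, 9, 8] are all distinct, so no two queens attack.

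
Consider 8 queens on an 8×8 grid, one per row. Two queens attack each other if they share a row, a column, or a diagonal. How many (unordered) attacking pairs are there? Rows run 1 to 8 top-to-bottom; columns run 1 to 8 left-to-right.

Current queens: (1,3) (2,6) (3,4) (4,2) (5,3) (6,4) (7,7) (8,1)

Same column: (1,3)–(5,3) (column 3); (3,4)–(6,4) (column 4).
Same diagonal: (2,6)–(5,3) (|2−5| = |6−3| = 3); (4,2)–(5,3) (|4−5| = |2−3| = 1); (4,2)–(6,4) (|4−6| = |2−4| = 2); (5,3)–(6,4) (|5−6| = |3−4| = 1).
Total attacking pairs: 6.

6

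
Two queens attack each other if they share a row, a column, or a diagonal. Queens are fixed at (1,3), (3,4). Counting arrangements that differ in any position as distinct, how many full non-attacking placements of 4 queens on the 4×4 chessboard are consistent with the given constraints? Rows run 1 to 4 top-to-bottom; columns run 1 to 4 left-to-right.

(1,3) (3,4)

Branch on row 2: col 1 → 1.
Sum: 1 = 1.

1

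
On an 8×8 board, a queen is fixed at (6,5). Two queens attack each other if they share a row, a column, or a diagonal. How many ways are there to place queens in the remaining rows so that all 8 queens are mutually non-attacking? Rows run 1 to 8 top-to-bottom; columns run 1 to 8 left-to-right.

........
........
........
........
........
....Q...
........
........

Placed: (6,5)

12

Branch on row 1: col 1 → 0; col 2 → 2; col 3 → 2; col 4 → 1; col 6 → 3; col 7 → 2; col 8 → 2.
Sum: 0 + 2 + 2 + 1 + 3 + 2 + 2 = 12.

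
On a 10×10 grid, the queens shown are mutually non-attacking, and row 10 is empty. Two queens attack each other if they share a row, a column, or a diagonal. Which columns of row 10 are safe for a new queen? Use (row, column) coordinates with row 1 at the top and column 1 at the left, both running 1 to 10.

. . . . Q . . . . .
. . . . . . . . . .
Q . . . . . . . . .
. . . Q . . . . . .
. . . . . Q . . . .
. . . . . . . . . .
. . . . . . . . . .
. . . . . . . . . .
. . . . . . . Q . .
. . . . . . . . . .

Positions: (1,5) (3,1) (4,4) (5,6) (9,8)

columns 2, 3

(1,5) attacks row 10 at column 5.
(3,1) attacks row 10 at column 1 and diagonals 8.
(4,4) attacks row 10 at column 4 and diagonals 10.
(5,6) attacks row 10 at column 6 and diagonals 1.
(9,8) attacks row 10 at column 8 and diagonals 7, 9.
Attacked columns: {1, 4, 5, 6, 7, 8, 9, 10}. Safe: {2, 3}.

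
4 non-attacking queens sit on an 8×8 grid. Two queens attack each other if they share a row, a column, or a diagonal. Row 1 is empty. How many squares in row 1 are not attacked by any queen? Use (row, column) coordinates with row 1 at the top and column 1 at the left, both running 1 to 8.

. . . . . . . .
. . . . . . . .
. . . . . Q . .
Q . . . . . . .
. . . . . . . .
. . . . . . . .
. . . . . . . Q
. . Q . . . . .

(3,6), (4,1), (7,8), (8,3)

(3,6) attacks row 1 at column 6 and diagonals 4, 8.
(4,1) attacks row 1 at column 1 and diagonals 4.
(7,8) attacks row 1 at column 8 and diagonals 2.
(8,3) attacks row 1 at column 3.
Attacked columns: {1, 2, 3, 4, 6, 8}. Safe: {5, 7}.

2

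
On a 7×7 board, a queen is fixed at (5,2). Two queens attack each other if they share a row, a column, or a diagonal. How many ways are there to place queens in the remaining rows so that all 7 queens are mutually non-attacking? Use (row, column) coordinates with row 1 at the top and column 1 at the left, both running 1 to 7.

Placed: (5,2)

6

Branch on row 1: col 1 → 1; col 3 → 1; col 4 → 2; col 5 → 1; col 7 → 1.
Sum: 1 + 1 + 2 + 1 + 1 = 6.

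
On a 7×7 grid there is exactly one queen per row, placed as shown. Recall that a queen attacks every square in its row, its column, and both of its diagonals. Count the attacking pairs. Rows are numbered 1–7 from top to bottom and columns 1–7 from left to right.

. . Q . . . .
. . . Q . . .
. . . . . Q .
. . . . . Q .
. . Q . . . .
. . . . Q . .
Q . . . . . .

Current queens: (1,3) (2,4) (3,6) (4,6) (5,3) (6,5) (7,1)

Same column: (1,3)–(5,3) (column 3); (3,6)–(4,6) (column 6).
Same diagonal: (1,3)–(2,4) (|1−2| = |3−4| = 1); (1,3)–(4,6) (|1−4| = |3−6| = 3); (2,4)–(4,6) (|2−4| = |4−6| = 2); (5,3)–(7,1) (|5−7| = |3−1| = 2).
Total attacking pairs: 6.

6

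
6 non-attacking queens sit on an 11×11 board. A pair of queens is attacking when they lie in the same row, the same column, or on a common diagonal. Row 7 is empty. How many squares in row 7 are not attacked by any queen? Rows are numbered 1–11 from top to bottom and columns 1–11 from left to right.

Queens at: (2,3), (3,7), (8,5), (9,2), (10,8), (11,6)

2

(2,3) attacks row 7 at column 3 and diagonals 8.
(3,7) attacks row 7 at column 7 and diagonals 3, 11.
(8,5) attacks row 7 at column 5 and diagonals 4, 6.
(9,2) attacks row 7 at column 2 and diagonals 4.
(10,8) attacks row 7 at column 8 and diagonals 5, 11.
(11,6) attacks row 7 at column 6 and diagonals 2, 10.
Attacked columns: {2, 3, 4, 5, 6, 7, 8, 10, 11}. Safe: {1, 9}.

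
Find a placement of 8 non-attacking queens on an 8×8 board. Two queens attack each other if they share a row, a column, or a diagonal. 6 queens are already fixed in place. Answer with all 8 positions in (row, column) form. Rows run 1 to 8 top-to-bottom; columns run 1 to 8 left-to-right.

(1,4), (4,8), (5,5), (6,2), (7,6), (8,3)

(1,4) (2,7) (3,1) (4,8) (5,5) (6,2) (7,6) (8,3)

Row 2: attacked by (1,4)→{3,4,5}; (4,8)→{6,8}; (5,5)→{2,5,8}; (6,2)→{2,6}; (7,6)→{1,6}; (8,3)→{3}. Safe: 7. Place at column 7.
Row 3: attacked by (1,4)→{2,4,6}; (2,7)→{6,7,8}; (4,8)→{7,8}; (5,5)→{3,5,7}; (6,2)→{2,5}; (7,6)→{2,6}; (8,3)→{3,8}. Safe: 1. Place at column 1.
Columns [4, 7, 1, 8, 5, 2, 6, 3], r−c [-3, -5, 2, -4, 0, 4, 1, 5], r+c [5, 9, 4, 12, 10, 8, 13, 11] are all distinct, so no two queens attack.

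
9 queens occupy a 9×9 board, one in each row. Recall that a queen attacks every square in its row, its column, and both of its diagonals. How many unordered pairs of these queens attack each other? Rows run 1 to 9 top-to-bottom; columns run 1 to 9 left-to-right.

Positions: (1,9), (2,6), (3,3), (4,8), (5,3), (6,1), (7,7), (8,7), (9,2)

5

Same column: (3,3)–(5,3) (column 3); (7,7)–(8,7) (column 7).
Same diagonal: (2,6)–(4,8) (|2−4| = |6−8| = 2); (2,6)–(5,3) (|2−5| = |6−3| = 3); (3,3)–(7,7) (|3−7| = |3−7| = 4).
Total attacking pairs: 5.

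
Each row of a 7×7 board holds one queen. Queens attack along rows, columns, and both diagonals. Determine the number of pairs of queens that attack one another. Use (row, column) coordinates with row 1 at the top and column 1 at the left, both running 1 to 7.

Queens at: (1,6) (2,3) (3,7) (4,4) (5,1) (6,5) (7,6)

2

Same column: (1,6)–(7,6) (column 6).
Same diagonal: (6,5)–(7,6) (|6−7| = |5−6| = 1).
Total attacking pairs: 2.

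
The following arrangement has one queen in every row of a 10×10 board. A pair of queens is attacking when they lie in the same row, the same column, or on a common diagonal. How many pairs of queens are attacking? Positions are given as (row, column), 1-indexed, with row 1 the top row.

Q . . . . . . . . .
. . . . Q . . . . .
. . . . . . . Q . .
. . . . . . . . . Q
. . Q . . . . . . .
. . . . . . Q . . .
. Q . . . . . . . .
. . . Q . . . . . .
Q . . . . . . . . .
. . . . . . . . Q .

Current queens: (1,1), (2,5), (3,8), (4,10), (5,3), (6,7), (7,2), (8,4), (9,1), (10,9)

Same column: (1,1)–(9,1) (column 1).
Total attacking pairs: 1.

1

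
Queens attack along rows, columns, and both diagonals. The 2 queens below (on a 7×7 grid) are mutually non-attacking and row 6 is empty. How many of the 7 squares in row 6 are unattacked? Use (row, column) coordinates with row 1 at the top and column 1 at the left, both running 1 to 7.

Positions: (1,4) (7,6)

3

(1,4) attacks row 6 at column 4.
(7,6) attacks row 6 at column 6 and diagonals 5, 7.
Attacked columns: {4, 5, 6, 7}. Safe: {1, 2, 3}.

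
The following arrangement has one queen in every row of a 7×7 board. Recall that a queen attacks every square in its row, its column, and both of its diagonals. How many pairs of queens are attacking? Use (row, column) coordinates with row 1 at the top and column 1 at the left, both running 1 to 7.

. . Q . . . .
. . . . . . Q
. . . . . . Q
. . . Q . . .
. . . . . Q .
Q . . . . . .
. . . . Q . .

1

Same column: (2,7)–(3,7) (column 7).
Total attacking pairs: 1.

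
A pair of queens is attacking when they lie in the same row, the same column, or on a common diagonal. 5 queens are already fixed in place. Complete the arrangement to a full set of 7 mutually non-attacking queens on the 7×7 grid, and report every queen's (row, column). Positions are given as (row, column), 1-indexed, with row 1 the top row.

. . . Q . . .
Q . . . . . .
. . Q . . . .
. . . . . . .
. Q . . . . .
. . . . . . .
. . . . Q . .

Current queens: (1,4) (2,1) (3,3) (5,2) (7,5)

Row 4: attacked by (1,4)→{1,4,7}; (2,1)→{1,3}; (3,3)→{2,3,4}; (5,2)→{1,2,3}; (7,5)→{2,5}. Safe: 6. Place at column 6.
Row 6: attacked by (1,4)→{4}; (2,1)→{1,5}; (3,3)→{3,6}; (4,6)→{4,6}; (5,2)→{1,2,3}; (7,5)→{4,5,6}. Safe: 7. Place at column 7.
Columns [4, 1, 3, 6, 2, 7, 5], r−c [-3, 1, 0, -2, 3, -1, 2], r+c [5, 3, 6, 10, 7, 13, 12] are all distinct, so no two queens attack.

(1,4) (2,1) (3,3) (4,6) (5,2) (6,7) (7,5)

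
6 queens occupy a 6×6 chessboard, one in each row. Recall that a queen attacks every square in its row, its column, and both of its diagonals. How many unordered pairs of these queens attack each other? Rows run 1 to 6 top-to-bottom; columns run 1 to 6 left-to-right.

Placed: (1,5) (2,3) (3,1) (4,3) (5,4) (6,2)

2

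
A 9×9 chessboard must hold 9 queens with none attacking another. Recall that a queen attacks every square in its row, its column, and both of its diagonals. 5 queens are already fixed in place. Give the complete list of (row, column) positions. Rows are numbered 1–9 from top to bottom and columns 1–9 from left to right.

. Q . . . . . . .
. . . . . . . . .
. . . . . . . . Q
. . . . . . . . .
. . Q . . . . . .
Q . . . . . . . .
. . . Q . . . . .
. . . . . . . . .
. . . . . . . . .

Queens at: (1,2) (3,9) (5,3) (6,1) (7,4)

(1,2) (2,7) (3,9) (4,6) (5,3) (6,1) (7,4) (8,8) (9,5)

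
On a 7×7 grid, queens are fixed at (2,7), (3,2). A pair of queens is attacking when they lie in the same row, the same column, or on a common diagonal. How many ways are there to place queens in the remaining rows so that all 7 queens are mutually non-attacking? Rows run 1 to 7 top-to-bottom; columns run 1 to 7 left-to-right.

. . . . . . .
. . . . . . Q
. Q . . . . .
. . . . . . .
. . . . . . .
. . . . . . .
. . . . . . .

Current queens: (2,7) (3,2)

Branch on row 1: col 1 → 0; col 3 → 1; col 5 → 2.
Sum: 0 + 1 + 2 = 3.

3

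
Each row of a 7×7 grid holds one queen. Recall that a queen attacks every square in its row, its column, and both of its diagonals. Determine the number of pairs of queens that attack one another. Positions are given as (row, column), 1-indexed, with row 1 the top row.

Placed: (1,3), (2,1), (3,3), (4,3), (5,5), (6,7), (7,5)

6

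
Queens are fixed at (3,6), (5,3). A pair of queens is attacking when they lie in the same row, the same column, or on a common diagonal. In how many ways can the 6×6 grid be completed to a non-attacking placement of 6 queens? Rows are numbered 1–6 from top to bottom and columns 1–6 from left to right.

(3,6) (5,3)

1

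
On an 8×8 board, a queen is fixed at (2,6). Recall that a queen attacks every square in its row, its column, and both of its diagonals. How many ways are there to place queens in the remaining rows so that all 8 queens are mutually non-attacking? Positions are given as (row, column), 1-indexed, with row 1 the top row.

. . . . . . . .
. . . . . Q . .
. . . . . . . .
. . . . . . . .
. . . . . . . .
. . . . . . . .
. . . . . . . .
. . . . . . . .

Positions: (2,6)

Branch on row 1: col 1 → 1; col 2 → 2; col 3 → 8; col 4 → 3; col 8 → 0.
Sum: 1 + 2 + 8 + 3 + 0 = 14.

14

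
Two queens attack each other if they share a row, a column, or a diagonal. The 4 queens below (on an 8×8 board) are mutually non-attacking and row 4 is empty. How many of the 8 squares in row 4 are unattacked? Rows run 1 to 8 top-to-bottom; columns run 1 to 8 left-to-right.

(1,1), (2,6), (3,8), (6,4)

(1,1) attacks row 4 at column 1 and diagonals 4.
(2,6) attacks row 4 at column 6 and diagonals 4, 8.
(3,8) attacks row 4 at column 8 and diagonals 7.
(6,4) attacks row 4 at column 4 and diagonals 2, 6.
Attacked columns: {1, 2, 4, 6, 7, 8}. Safe: {3, 5}.

2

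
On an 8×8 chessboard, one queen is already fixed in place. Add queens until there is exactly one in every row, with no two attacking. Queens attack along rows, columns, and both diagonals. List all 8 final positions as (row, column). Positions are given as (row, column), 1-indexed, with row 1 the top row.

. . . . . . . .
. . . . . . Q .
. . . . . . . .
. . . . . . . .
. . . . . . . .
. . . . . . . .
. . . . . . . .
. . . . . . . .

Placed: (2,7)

Row 1: attacked by (2,7)→{6,7,8}. Safe: 1, 2, 3, 4, 5. Place at column 4.
Row 3: attacked by (1,4)→{2,4,6}; (2,7)→{6,7,8}. Safe: 1, 3, 5. Place at column 3.
Row 4: attacked by (1,4)→{1,4,7}; (2,7)→{5,7}; (3,3)→{2,3,4}. Safe: 6, 8. Place at column 8.
Row 5: attacked by (1,4)→{4,8}; (2,7)→{4,7}; (3,3)→{1,3,5}; (4,8)→{7,8}. Safe: 2, 6. Place at column 2.
Row 6: attacked by (1,4)→{4}; (2,7)→{3,7}; (3,3)→{3,6}; (4,8)→{6,8}; (5,2)→{1,2,3}. Safe: 5. Place at column 5.
Row 7: attacked by (1,4)→{4}; (2,7)→{2,7}; (3,3)→{3,7}; (4,8)→{5,8}; (5,2)→{2,4}; (6,5)→{4,5,6}. Safe: 1. Place at column 1.
Row 8: attacked by (1,4)→{4}; (2,7)→{1,7}; (3,3)→{3,8}; (4,8)→{4,8}; (5,2)→{2,5}; (6,5)→{3,5,7}; (7,1)→{1,2}. Safe: 6. Place at column 6.
Columns [4, 7, 3, 8, 2, 5, 1, 6], r−c [-3, -5, 0, -4, 3, 1, 6, 2], r+c [5, 9, 6, 12, 7, 11, 8, 14] are all distinct, so no two queens attack.

(1,4) (2,7) (3,3) (4,8) (5,2) (6,5) (7,1) (8,6)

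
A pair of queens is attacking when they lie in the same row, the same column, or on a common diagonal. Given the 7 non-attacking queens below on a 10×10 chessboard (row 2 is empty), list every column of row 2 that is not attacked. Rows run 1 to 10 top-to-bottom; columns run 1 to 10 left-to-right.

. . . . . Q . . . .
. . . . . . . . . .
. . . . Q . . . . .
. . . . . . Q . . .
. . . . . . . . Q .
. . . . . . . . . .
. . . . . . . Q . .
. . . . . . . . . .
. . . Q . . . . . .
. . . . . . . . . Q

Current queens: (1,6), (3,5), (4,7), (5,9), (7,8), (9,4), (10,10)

(1,6) attacks row 2 at column 6 and diagonals 5, 7.
(3,5) attacks row 2 at column 5 and diagonals 4, 6.
(4,7) attacks row 2 at column 7 and diagonals 5, 9.
(5,9) attacks row 2 at column 9 and diagonals 6.
(7,8) attacks row 2 at column 8 and diagonals 3.
(9,4) attacks row 2 at column 4.
(10,10) attacks row 2 at column 10 and diagonals 2.
Attacked columns: {2, 3, 4, 5, 6, 7, 8, 9, 10}. Safe: {1}.

columns 1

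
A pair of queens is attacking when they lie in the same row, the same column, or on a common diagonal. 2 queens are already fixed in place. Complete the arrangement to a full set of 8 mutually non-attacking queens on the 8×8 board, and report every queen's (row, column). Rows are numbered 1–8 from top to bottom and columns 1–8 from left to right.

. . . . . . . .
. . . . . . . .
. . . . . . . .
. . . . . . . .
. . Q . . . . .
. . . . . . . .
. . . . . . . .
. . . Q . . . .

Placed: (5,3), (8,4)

(1,1) (2,5) (3,8) (4,6) (5,3) (6,7) (7,2) (8,4)

Row 1: attacked by (5,3)→{3,7}; (8,4)→{4}. Safe: 1, 2, 5, 6, 8. Place at column 1.
Row 2: attacked by (1,1)→{1,2}; (5,3)→{3,6}; (8,4)→{4}. Safe: 5, 7, 8. Place at column 5.
Row 3: attacked by (1,1)→{1,3}; (2,5)→{4,5,6}; (5,3)→{1,3,5}; (8,4)→{4}. Safe: 2, 7, 8. Place at column 8.
Row 4: attacked by (1,1)→{1,4}; (2,5)→{3,5,7}; (3,8)→{7,8}; (5,3)→{2,3,4}; (8,4)→{4,8}. Safe: 6. Place at column 6.
Row 6: attacked by (1,1)→{1,6}; (2,5)→{1,5}; (3,8)→{5,8}; (4,6)→{4,6,8}; (5,3)→{2,3,4}; (8,4)→{2,4,6}. Safe: 7. Place at column 7.
Row 7: attacked by (1,1)→{1,7}; (2,5)→{5}; (3,8)→{4,8}; (4,6)→{3,6}; (5,3)→{1,3,5}; (6,7)→{6,7,8}; (8,4)→{3,4,5}. Safe: 2. Place at column 2.
Columns [1, 5, 8, 6, 3, 7, 2, 4], r−c [0, -3, -5, -2, 2, -1, 5, 4], r+c [2, 7, 11, 10, 8, 13, 9, 12] are all distinct, so no two queens attack.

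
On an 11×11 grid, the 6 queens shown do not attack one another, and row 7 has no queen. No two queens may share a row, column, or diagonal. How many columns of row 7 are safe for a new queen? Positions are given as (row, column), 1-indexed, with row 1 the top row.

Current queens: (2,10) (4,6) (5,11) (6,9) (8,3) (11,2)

(2,10) attacks row 7 at column 10 and diagonals 5.
(4,6) attacks row 7 at column 6 and diagonals 3, 9.
(5,11) attacks row 7 at column 11 and diagonals 9.
(6,9) attacks row 7 at column 9 and diagonals 8, 10.
(8,3) attacks row 7 at column 3 and diagonals 2, 4.
(11,2) attacks row 7 at column 2 and diagonals 6.
Attacked columns: {2, 3, 4, 5, 6, 8, 9, 10, 11}. Safe: {1, 7}.

2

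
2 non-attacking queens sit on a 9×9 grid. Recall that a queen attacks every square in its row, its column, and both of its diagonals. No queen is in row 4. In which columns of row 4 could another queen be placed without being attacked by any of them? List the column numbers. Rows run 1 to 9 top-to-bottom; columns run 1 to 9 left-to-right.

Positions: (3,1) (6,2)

columns 3, 5, 6, 7, 8, 9

(3,1) attacks row 4 at column 1 and diagonals 2.
(6,2) attacks row 4 at column 2 and diagonals 4.
Attacked columns: {1, 2, 4}. Safe: {3, 5, 6, 7, 8, 9}.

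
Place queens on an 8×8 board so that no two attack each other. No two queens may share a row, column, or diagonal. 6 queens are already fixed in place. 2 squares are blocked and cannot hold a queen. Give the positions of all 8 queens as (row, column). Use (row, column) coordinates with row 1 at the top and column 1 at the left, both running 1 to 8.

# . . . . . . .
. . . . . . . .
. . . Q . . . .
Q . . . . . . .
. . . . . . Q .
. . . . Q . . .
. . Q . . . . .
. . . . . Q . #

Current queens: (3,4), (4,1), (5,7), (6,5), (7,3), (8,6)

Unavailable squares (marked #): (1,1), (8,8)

(1,8) (2,2) (3,4) (4,1) (5,7) (6,5) (7,3) (8,6)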